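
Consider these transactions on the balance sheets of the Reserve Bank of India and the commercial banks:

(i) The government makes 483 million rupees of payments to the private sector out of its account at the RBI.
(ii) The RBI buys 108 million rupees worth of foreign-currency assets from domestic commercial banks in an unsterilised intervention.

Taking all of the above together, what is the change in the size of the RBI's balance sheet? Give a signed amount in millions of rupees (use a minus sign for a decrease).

Government spending 483 million rupees: only the composition of liabilities changes → 0.
FX purchase 108 million rupees: an RBI asset is acquired → +108M.
Net: 0 + 108 = +108 million.

+108 million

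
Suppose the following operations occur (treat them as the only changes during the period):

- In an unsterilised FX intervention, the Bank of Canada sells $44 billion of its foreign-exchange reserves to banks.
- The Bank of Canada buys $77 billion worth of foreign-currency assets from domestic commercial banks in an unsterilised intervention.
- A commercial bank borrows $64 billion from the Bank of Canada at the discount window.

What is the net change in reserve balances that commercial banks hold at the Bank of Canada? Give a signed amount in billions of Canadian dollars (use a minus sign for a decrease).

Bank of Canada balance sheet:
  Assets:      Loans to banks +$64B, Foreign assets +$33B
  Liabilities: Bank reserves +$97B
Commercial banking system:
  Assets:      Reserves at CB +$97B, Foreign assets −$33B
  Liabilities: Borrowings from CB +$64B
So the change in reserve balances that commercial banks hold at the Bank of Canada is +$97 billion.

+$97 billion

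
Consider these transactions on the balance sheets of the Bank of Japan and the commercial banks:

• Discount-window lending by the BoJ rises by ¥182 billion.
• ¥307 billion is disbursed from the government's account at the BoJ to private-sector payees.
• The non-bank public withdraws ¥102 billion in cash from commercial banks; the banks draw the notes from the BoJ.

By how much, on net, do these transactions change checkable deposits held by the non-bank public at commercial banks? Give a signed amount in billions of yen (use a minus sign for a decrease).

Discount-window loan ¥182 billion: the counterparty is a bank, so public deposits are unchanged → 0.
Government spending ¥307 billion: non-bank counterparties' bank balances rise → +¥307B.
Currency withdrawal ¥102 billion: non-bank counterparties' bank balances fall → −¥102B.
Net: 0 + 307 − 102 = +¥205 billion.

+¥205 billion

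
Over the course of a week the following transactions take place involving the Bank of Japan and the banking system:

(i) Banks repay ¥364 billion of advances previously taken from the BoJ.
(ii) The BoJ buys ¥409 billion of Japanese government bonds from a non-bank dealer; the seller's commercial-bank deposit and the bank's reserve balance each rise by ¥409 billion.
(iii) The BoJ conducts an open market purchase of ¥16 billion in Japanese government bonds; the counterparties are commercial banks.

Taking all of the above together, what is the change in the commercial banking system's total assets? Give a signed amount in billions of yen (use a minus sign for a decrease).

+¥45 billion

Discount-window repayment ¥364 billion: bank balance sheets shrink → −¥364B.
Asset purchase (from non-banks) ¥409 billion: bank balance sheets expand → +¥409B.
OMO purchase (from banks) ¥16 billion: just an asset swap on bank balance sheets → 0.
Net: −364 + 409 + 0 = +¥45 billion.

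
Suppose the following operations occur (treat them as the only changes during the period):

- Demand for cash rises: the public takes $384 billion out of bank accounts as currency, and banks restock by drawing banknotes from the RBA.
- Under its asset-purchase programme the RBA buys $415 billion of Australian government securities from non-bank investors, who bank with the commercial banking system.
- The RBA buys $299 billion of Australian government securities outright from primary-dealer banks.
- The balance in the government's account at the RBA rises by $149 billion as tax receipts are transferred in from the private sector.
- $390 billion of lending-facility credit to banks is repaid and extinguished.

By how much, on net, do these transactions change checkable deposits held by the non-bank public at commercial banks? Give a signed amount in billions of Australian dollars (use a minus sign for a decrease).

RBA balance sheet:
  Assets:      Securities +$714B, Loans to banks −$390B
  Liabilities: Bank reserves −$209B, Currency in circulation +$384B, Government deposits +$149B
Commercial banking system:
  Assets:      Reserves at CB −$209B, Securities −$299B
  Liabilities: Checkable deposits −$118B, Borrowings from CB −$390B
So the change in checkable deposits held by the non-bank public at commercial banks is -$118 billion.

-$118 billion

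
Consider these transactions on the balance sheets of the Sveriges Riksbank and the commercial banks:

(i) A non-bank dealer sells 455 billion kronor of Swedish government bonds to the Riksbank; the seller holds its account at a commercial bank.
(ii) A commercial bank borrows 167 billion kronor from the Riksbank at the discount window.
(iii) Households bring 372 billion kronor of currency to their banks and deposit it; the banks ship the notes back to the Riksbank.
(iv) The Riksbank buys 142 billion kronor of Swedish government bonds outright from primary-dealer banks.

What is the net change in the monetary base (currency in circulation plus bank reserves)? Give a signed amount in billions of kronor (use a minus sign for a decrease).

Asset purchase (from non-banks) 455 billion kronor: Riksbank balance sheet expands → +455B.
Discount-window loan 167 billion kronor: Riksbank balance sheet expands → +167B.
Currency deposit 372 billion kronor: just a shift between currency and reserves — both are base money → 0.
OMO purchase (from banks) 142 billion kronor: Riksbank balance sheet expands → +142B.
Net: 455 + 167 + 0 + 142 = +764 billion.

+764 billion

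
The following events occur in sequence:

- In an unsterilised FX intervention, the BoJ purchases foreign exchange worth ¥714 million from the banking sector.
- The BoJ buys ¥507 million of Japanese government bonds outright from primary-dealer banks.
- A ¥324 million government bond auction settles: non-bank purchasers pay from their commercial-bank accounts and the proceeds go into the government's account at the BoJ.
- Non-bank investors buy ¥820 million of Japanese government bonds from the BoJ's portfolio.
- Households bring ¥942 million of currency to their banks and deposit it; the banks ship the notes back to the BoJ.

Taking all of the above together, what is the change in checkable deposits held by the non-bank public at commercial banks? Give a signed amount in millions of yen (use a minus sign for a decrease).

-¥202 million

FX purchase ¥714 million: the counterparty is a bank, so public deposits are unchanged → 0.
OMO purchase (from banks) ¥507 million: the counterparty is a bank, so public deposits are unchanged → 0.
Government account inflow ¥324 million: non-bank counterparties' bank balances fall → −¥324M.
Asset sale (to non-banks) ¥820 million: non-bank counterparties' bank balances fall → −¥820M.
Currency deposit ¥942 million: non-bank counterparties' bank balances rise → +¥942M.
Net: 0 + 0 − 324 − 820 + 942 = -¥202 million.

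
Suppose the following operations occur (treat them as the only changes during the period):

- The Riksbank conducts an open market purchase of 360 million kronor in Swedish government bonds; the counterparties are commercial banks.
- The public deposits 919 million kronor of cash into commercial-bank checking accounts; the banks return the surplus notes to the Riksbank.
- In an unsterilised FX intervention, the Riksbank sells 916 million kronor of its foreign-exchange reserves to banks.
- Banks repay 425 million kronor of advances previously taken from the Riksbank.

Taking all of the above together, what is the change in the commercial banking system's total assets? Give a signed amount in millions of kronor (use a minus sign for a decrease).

OMO purchase (from banks) 360 million kronor: just an asset swap on bank balance sheets → 0.
Currency deposit 919 million kronor: bank balance sheets expand → +919M.
FX sale 916 million kronor: just an asset swap on bank balance sheets → 0.
Discount-window repayment 425 million kronor: bank balance sheets shrink → −425M.
Net: 0 + 919 + 0 − 425 = +494 million.

+494 million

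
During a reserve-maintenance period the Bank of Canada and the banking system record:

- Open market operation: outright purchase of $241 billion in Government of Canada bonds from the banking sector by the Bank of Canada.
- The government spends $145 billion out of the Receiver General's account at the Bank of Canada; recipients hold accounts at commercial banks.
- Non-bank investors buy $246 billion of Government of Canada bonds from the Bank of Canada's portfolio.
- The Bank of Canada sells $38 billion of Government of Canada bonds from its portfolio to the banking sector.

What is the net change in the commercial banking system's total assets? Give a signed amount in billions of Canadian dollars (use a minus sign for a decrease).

-$101 billion

Bank of Canada balance sheet:
  Assets:      Securities −$43B
  Liabilities: Bank reserves +$102B, Government deposits −$145B
Commercial banking system:
  Assets:      Reserves at CB +$102B, Securities −$203B
  Liabilities: Checkable deposits −$101B
Change in total bank assets = -$101 billion.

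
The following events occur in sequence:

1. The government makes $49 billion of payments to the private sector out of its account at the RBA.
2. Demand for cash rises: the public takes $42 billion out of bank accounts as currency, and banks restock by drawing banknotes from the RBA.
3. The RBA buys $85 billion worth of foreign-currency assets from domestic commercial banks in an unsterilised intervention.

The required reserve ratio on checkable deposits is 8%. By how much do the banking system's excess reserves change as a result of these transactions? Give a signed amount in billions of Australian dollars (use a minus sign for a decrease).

Government spending $49 billion: reserves +$49B, deposits +$49B.
Currency withdrawal $42 billion: reserves −$42B, deposits −$42B.
FX purchase $85 billion: reserves +$85B, deposits 0.
Totals: Δreserves = +$92B, Δdeposits = +$7B.
Δrequired reserves = 8% × +$7B = +$0.56B.
Δexcess reserves = Δreserves − Δrequired = +$92B − (+$0.56B) = +$91.44 billion.

+$91.44 billion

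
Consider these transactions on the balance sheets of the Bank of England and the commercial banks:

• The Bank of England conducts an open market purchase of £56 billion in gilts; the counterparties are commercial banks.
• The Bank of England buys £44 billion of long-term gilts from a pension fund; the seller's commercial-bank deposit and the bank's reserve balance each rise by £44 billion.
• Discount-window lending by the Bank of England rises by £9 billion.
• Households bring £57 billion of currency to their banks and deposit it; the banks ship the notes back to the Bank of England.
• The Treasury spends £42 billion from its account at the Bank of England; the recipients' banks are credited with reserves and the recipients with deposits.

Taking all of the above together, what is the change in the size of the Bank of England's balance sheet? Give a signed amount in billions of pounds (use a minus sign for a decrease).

Bank of England balance sheet:
  Assets:      Securities +£100B, Loans to banks +£9B
  Liabilities: Bank reserves +£208B, Currency in circulation −£57B, Government deposits −£42B
Change in total Bank of England assets = +£109 billion.

+£109 billion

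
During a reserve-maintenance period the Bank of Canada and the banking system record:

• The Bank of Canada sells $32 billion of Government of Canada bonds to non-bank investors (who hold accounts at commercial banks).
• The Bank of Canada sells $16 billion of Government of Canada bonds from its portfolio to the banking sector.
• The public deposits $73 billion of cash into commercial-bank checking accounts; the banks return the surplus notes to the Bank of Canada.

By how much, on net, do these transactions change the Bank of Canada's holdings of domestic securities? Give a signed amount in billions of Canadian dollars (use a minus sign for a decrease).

-$48 billion

Asset sale (to non-banks) $32 billion: securities removed from the Bank of Canada's portfolio → −$32B.
OMO sale (to banks) $16 billion: securities removed from the Bank of Canada's portfolio → −$16B.
Currency deposit $73 billion: the Bank of Canada's securities portfolio is untouched → 0.
Net: −32 − 16 + 0 = -$48 billion.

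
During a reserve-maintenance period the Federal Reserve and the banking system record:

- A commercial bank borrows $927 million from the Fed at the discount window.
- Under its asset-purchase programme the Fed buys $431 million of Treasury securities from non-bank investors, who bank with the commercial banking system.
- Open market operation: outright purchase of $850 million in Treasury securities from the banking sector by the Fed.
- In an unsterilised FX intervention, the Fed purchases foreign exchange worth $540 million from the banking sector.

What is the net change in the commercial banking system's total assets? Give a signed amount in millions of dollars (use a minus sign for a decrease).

+$1358 million

Fed balance sheet:
  Assets:      Securities +$1281M, Loans to banks +$927M, Foreign assets +$540M
  Liabilities: Bank reserves +$2748M
Commercial banking system:
  Assets:      Reserves at CB +$2748M, Securities −$850M, Foreign assets −$540M
  Liabilities: Checkable deposits +$431M, Borrowings from CB +$927M
Change in total bank assets = +$1358 million.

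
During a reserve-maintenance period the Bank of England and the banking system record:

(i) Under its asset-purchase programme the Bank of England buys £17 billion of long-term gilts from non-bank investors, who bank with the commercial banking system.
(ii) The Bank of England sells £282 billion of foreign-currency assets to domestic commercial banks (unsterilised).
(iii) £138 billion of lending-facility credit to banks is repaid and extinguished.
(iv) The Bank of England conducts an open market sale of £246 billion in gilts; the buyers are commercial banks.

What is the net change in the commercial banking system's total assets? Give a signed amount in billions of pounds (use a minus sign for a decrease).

-£121 billion

Asset purchase (from non-banks) £17 billion: bank balance sheets expand → +£17B.
FX sale £282 billion: just an asset swap on bank balance sheets → 0.
Discount-window repayment £138 billion: bank balance sheets shrink → −£138B.
OMO sale (to banks) £246 billion: just an asset swap on bank balance sheets → 0.
Net: 17 + 0 − 138 + 0 = -£121 billion.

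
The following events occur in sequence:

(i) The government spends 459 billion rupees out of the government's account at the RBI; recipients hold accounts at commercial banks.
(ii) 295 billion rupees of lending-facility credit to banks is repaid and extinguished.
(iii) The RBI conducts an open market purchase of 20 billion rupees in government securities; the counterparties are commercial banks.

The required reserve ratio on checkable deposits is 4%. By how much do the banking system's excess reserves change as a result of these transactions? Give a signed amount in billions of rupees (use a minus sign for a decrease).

+165.64 billion

Government spending 459 billion rupees: reserves +459B, deposits +459B.
Discount-window repayment 295 billion rupees: reserves −295B, deposits 0.
OMO purchase (from banks) 20 billion rupees: reserves +20B, deposits 0.
Totals: Δreserves = +184B, Δdeposits = +459B.
Δrequired reserves = 4% × +459B = +18.36B.
Δexcess reserves = Δreserves − Δrequired = +184B − (+18.36B) = +165.64 billion.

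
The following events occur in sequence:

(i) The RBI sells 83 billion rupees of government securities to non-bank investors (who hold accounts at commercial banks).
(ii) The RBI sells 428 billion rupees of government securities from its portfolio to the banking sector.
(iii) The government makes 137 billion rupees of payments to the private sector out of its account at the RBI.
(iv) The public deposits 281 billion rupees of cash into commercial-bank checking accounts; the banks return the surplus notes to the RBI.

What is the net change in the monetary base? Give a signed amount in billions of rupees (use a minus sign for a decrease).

RBI balance sheet:
  Assets:      Securities −511B
  Liabilities: Bank reserves −93B, Currency in circulation −281B, Government deposits −137B
Commercial banking system:
  Assets:      Reserves at CB −93B, Securities +428B
  Liabilities: Checkable deposits +335B
Monetary base = currency + reserves: −281B + (−93B) = -374 billion.

-374 billion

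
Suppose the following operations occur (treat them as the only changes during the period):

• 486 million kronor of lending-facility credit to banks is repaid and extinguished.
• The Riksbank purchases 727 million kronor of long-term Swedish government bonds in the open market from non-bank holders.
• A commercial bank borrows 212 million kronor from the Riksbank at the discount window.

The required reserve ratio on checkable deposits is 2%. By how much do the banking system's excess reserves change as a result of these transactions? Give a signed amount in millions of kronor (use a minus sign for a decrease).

Discount-window repayment 486 million kronor: reserves −486M, deposits 0.
Asset purchase (from non-banks) 727 million kronor: reserves +727M, deposits +727M.
Discount-window loan 212 million kronor: reserves +212M, deposits 0.
Totals: Δreserves = +453M, Δdeposits = +727M.
Δrequired reserves = 2% × +727M = +14.54M.
Δexcess reserves = Δreserves − Δrequired = +453M − (+14.54M) = +438.46 million.

+438.46 million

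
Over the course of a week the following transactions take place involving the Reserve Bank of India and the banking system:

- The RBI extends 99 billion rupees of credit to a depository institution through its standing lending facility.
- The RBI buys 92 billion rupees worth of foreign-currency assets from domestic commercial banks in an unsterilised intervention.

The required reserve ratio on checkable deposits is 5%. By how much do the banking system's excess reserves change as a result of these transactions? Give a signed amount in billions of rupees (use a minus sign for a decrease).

+191 billion

Discount-window loan 99 billion rupees: reserves +99B, deposits 0.
FX purchase 92 billion rupees: reserves +92B, deposits 0.
Totals: Δreserves = +191B, Δdeposits = 0.
Δrequired reserves = 5% × 0 = 0.
Δexcess reserves = Δreserves − Δrequired = +191B − (0) = +191 billion.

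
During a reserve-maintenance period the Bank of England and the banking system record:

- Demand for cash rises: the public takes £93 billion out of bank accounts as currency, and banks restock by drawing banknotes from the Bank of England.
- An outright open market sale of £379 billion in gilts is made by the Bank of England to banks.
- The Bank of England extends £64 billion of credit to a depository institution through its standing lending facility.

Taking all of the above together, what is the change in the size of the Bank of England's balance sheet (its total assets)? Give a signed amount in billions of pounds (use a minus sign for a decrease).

Currency withdrawal £93 billion: only the composition of liabilities changes → 0.
OMO sale (to banks) £379 billion: a Bank of England asset is shed → −£379B.
Discount-window loan £64 billion: a Bank of England asset is acquired → +£64B.
Net: 0 − 379 + 64 = -£315 billion.

-£315 billion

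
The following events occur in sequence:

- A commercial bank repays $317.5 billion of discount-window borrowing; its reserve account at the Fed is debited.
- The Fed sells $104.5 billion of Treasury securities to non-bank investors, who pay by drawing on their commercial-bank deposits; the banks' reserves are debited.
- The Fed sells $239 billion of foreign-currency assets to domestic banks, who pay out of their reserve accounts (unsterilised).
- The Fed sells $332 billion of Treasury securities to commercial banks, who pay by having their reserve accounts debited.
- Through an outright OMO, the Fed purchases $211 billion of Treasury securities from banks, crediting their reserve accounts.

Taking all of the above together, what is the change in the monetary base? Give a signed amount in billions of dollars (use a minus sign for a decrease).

Discount-window repayment $317.5 billion: Fed balance sheet contracts → −$317.5B.
Asset sale (to non-banks) $104.5 billion: Fed balance sheet contracts → −$104.5B.
FX sale $239 billion: Fed balance sheet contracts → −$239B.
OMO sale (to banks) $332 billion: Fed balance sheet contracts → −$332B.
OMO purchase (from banks) $211 billion: Fed balance sheet expands → +$211B.
Net: −317.5 − 104.5 − 239 − 332 + 211 = -$782 billion.

-$782 billion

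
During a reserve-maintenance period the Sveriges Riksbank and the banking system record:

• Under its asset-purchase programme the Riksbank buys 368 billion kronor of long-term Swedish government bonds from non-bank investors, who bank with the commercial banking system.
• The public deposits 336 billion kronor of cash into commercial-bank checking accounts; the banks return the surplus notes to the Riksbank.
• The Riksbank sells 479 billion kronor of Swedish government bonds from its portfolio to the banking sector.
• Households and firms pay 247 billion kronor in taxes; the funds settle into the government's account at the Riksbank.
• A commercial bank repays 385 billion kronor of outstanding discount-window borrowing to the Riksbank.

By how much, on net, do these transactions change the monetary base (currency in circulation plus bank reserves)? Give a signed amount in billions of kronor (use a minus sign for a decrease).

-743 billion

Riksbank balance sheet:
  Assets:      Securities −111B, Loans to banks −385B
  Liabilities: Bank reserves −407B, Currency in circulation −336B, Government deposits +247B
Monetary base = currency + reserves: −336B + (−407B) = -743 billion.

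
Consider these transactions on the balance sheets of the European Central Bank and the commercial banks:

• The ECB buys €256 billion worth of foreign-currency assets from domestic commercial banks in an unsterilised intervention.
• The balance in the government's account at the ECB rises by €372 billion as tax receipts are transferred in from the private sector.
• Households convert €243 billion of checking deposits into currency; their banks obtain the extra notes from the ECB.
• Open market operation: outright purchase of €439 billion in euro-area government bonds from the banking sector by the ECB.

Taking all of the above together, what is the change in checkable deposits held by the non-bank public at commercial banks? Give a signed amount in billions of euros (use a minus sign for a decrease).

ECB balance sheet:
  Assets:      Securities +€439B, Foreign assets +€256B
  Liabilities: Bank reserves +€80B, Currency in circulation +€243B, Government deposits +€372B
Commercial banking system:
  Assets:      Reserves at CB +€80B, Securities −€439B, Foreign assets −€256B
  Liabilities: Checkable deposits −€615B
So the change in checkable deposits held by the non-bank public at commercial banks is -€615 billion.

-€615 billion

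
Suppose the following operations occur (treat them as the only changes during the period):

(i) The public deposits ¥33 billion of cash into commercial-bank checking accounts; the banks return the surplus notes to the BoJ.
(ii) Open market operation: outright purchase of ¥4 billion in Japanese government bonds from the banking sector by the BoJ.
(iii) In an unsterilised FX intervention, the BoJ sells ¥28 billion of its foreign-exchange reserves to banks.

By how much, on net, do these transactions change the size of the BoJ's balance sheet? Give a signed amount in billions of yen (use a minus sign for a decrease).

-¥24 billion

BoJ balance sheet:
  Assets:      Securities +¥4B, Foreign assets −¥28B
  Liabilities: Bank reserves +¥9B, Currency in circulation −¥33B
Commercial banking system:
  Assets:      Reserves at CB +¥9B, Securities −¥4B, Foreign assets +¥28B
  Liabilities: Checkable deposits +¥33B
Change in total BoJ assets = -¥24 billion.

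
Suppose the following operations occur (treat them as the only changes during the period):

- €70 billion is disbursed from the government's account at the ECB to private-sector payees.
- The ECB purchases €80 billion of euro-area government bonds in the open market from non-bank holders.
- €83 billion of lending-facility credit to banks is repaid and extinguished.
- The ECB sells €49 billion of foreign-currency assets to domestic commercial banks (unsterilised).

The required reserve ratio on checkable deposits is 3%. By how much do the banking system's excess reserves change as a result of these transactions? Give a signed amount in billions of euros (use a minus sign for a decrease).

Government spending €70 billion: reserves +€70B, deposits +€70B.
Asset purchase (from non-banks) €80 billion: reserves +€80B, deposits +€80B.
Discount-window repayment €83 billion: reserves −€83B, deposits 0.
FX sale €49 billion: reserves −€49B, deposits 0.
Totals: Δreserves = +€18B, Δdeposits = +€150B.
Δrequired reserves = 3% × +€150B = +€4.5B.
Δexcess reserves = Δreserves − Δrequired = +€18B − (+€4.5B) = +€13.5 billion.

+€13.5 billion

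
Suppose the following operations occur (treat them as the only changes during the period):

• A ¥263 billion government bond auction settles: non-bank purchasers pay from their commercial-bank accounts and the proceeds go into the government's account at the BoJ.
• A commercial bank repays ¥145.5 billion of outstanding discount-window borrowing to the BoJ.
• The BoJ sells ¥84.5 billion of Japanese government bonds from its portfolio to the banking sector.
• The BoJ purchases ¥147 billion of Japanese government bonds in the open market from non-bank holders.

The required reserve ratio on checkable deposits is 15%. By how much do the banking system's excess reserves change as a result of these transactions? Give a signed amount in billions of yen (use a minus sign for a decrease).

Government account inflow ¥263 billion: reserves −¥263B, deposits −¥263B.
Discount-window repayment ¥145.5 billion: reserves −¥145.5B, deposits 0.
OMO sale (to banks) ¥84.5 billion: reserves −¥84.5B, deposits 0.
Asset purchase (from non-banks) ¥147 billion: reserves +¥147B, deposits +¥147B.
Totals: Δreserves = −¥346B, Δdeposits = −¥116B.
Δrequired reserves = 15% × −¥116B = −¥17.4B.
Δexcess reserves = Δreserves − Δrequired = −¥346B − (−¥17.4B) = -¥328.6 billion.

-¥328.6 billion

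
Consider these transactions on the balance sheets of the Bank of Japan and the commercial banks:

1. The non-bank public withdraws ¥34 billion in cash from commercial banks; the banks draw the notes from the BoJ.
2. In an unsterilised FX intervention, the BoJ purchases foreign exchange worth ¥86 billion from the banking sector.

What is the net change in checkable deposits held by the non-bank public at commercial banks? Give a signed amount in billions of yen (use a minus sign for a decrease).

-¥34 billion

Currency withdrawal ¥34 billion: non-bank counterparties' bank balances fall → −¥34B.
FX purchase ¥86 billion: the counterparty is a bank, so public deposits are unchanged → 0.
Net: −34 + 0 = -¥34 billion.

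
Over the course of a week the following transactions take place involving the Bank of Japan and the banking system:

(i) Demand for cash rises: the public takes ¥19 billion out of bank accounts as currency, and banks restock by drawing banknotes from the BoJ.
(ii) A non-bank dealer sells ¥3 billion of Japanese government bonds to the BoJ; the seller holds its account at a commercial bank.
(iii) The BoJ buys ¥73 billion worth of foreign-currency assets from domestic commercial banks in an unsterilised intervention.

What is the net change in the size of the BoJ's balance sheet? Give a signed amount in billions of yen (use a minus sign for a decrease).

Currency withdrawal ¥19 billion: only the composition of liabilities changes → 0.
Asset purchase (from non-banks) ¥3 billion: a BoJ asset is acquired → +¥3B.
FX purchase ¥73 billion: a BoJ asset is acquired → +¥73B.
Net: 0 + 3 + 73 = +¥76 billion.

+¥76 billion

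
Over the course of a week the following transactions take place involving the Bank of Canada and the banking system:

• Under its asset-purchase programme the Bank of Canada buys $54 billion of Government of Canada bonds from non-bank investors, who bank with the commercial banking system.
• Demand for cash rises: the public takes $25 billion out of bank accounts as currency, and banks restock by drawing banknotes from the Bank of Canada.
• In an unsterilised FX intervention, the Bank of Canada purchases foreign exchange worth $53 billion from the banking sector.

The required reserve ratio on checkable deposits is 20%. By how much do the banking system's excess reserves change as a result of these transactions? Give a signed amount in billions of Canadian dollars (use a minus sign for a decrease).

+$76.2 billion

Asset purchase (from non-banks) $54 billion: reserves +$54B, deposits +$54B.
Currency withdrawal $25 billion: reserves −$25B, deposits −$25B.
FX purchase $53 billion: reserves +$53B, deposits 0.
Totals: Δreserves = +$82B, Δdeposits = +$29B.
Δrequired reserves = 20% × +$29B = +$5.8B.
Δexcess reserves = Δreserves − Δrequired = +$82B − (+$5.8B) = +$76.2 billion.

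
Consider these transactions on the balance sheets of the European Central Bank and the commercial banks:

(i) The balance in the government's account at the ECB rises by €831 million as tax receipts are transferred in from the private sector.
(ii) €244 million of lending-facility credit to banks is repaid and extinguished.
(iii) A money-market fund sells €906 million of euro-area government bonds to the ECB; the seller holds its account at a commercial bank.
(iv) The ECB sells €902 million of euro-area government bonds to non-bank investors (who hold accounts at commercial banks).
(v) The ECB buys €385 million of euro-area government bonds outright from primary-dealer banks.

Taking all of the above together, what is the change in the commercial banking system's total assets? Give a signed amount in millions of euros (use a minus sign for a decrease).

ECB balance sheet:
  Assets:      Securities +€389M, Loans to banks −€244M
  Liabilities: Bank reserves −€686M, Government deposits +€831M
Commercial banking system:
  Assets:      Reserves at CB −€686M, Securities −€385M
  Liabilities: Checkable deposits −€827M, Borrowings from CB −€244M
Change in total bank assets = -€1071 million.

-€1071 million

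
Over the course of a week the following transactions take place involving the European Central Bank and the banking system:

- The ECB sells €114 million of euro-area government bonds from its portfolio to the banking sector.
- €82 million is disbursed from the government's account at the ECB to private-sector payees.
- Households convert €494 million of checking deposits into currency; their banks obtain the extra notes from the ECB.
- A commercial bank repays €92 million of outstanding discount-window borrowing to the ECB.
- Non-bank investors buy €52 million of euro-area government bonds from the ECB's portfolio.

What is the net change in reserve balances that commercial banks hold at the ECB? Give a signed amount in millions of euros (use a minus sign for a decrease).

-€670 million

ECB balance sheet:
  Assets:      Securities −€166M, Loans to banks −€92M
  Liabilities: Bank reserves −€670M, Currency in circulation +€494M, Government deposits −€82M
So the change in reserve balances that commercial banks hold at the ECB is -€670 million.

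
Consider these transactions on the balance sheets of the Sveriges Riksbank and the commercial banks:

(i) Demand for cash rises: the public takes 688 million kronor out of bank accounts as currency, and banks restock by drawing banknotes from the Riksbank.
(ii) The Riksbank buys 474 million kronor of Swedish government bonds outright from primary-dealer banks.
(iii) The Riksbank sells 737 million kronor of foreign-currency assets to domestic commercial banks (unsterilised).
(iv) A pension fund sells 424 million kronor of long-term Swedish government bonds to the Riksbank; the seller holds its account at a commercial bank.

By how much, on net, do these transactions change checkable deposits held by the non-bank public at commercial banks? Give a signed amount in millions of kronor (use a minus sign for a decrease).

Currency withdrawal 688 million kronor: non-bank counterparties' bank balances fall → −688M.
OMO purchase (from banks) 474 million kronor: the counterparty is a bank, so public deposits are unchanged → 0.
FX sale 737 million kronor: the counterparty is a bank, so public deposits are unchanged → 0.
Asset purchase (from non-banks) 424 million kronor: non-bank counterparties' bank balances rise → +424M.
Net: −688 + 0 + 0 + 424 = -264 million.

-264 million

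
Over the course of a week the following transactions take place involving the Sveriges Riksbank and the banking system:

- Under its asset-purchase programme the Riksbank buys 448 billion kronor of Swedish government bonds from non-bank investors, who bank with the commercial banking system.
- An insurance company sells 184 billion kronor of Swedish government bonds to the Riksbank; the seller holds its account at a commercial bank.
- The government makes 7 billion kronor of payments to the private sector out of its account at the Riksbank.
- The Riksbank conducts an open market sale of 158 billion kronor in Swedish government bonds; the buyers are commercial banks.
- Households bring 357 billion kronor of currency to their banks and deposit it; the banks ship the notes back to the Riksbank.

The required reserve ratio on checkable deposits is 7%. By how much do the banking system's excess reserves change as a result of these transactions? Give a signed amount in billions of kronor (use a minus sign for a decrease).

Asset purchase (from non-banks) 448 billion kronor: reserves +448B, deposits +448B.
Asset purchase (from non-banks) 184 billion kronor: reserves +184B, deposits +184B.
Government spending 7 billion kronor: reserves +7B, deposits +7B.
OMO sale (to banks) 158 billion kronor: reserves −158B, deposits 0.
Currency deposit 357 billion kronor: reserves +357B, deposits +357B.
Totals: Δreserves = +838B, Δdeposits = +996B.
Δrequired reserves = 7% × +996B = +69.72B.
Δexcess reserves = Δreserves − Δrequired = +838B − (+69.72B) = +768.28 billion.

+768.28 billion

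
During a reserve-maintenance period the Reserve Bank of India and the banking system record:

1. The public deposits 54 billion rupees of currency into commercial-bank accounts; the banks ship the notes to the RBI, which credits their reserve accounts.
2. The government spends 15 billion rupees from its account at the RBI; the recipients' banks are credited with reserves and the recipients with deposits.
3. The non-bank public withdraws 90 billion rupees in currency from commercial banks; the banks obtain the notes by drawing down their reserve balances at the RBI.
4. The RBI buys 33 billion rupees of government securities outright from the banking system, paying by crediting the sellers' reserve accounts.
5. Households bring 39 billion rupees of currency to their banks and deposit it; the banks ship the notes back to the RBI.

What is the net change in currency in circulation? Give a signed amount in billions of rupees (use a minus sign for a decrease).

-3 billion

RBI balance sheet:
  Assets:      Securities +33B
  Liabilities: Bank reserves +51B, Currency in circulation −3B, Government deposits −15B
So the change in currency in circulation is -3 billion.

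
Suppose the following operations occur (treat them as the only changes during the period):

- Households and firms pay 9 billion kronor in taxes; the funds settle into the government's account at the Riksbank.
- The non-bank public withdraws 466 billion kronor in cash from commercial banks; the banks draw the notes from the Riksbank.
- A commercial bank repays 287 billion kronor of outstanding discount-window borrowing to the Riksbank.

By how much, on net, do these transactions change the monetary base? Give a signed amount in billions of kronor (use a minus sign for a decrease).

Riksbank balance sheet:
  Assets:      Loans to banks −287B
  Liabilities: Bank reserves −762B, Currency in circulation +466B, Government deposits +9B
Commercial banking system:
  Assets:      Reserves at CB −762B
  Liabilities: Checkable deposits −475B, Borrowings from CB −287B
Monetary base = currency + reserves: +466B + (−762B) = -296 billion.

-296 billion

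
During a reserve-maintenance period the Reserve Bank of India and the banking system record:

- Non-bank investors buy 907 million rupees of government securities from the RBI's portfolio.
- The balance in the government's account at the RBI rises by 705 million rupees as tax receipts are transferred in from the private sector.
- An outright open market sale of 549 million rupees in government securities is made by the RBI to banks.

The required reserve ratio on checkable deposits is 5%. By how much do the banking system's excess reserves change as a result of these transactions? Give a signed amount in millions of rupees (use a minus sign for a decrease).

-2080.4 million

Asset sale (to non-banks) 907 million rupees: reserves −907M, deposits −907M.
Government account inflow 705 million rupees: reserves −705M, deposits −705M.
OMO sale (to banks) 549 million rupees: reserves −549M, deposits 0.
Totals: Δreserves = −2161M, Δdeposits = −1612M.
Δrequired reserves = 5% × −1612M = −80.6M.
Δexcess reserves = Δreserves − Δrequired = −2161M − (−80.6M) = -2080.4 million.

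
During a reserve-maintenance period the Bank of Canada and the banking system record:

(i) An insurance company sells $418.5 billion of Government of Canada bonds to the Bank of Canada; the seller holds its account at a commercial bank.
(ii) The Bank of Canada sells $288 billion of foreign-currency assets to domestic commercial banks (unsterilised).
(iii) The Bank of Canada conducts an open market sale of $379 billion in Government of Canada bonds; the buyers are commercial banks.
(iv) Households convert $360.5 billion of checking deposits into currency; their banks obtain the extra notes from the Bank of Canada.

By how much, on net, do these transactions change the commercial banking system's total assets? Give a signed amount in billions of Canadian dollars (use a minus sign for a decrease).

+$58 billion

Bank of Canada balance sheet:
  Assets:      Securities +$39.5B, Foreign assets −$288B
  Liabilities: Bank reserves −$609B, Currency in circulation +$360.5B
Commercial banking system:
  Assets:      Reserves at CB −$609B, Securities +$379B, Foreign assets +$288B
  Liabilities: Checkable deposits +$58B
Change in total bank assets = +$58 billion.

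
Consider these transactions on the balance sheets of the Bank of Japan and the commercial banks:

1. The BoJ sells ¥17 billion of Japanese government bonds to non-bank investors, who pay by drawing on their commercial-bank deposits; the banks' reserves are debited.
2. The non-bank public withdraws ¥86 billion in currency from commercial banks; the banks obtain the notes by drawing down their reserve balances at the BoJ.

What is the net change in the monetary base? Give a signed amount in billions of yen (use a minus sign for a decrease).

-¥17 billion

Asset sale (to non-banks) ¥17 billion: BoJ balance sheet contracts → −¥17B.
Currency withdrawal ¥86 billion: just a shift between currency and reserves — both are base money → 0.
Net: −17 + 0 = -¥17 billion.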